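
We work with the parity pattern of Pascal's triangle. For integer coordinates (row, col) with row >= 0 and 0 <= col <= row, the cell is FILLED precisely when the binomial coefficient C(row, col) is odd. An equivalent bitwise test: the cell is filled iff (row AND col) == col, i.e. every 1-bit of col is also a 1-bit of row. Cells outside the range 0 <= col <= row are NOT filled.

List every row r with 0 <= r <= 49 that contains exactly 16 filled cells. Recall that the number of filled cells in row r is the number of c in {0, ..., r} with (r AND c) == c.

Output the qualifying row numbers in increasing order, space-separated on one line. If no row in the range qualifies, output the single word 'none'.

Row r has 2^popcount(r) filled cells, so we need popcount(r) = log2(16) = 4.
Scan r = 0..49 and keep those with exactly 4 one-bits:
r=0=0 popcount=0 -> skip
r=1=1 popcount=1 -> skip
r=2=10 popcount=1 -> skip
r=3=11 popcount=2 -> skip
r=4=100 popcount=1 -> skip
r=5=101 popcount=2 -> skip
r=6=110 popcount=2 -> skip
r=7=111 popcount=3 -> skip
r=8=1000 popcount=1 -> skip
r=9=1001 popcount=2 -> skip
r=10=1010 popcount=2 -> skip
r=11=1011 popcount=3 -> skip
r=12=1100 popcount=2 -> skip
r=13=1101 popcount=3 -> skip
r=14=1110 popcount=3 -> skip
r=15=1111 popcount=4 -> KEEP
r=16=10000 popcount=1 -> skip
r=17=10001 popcount=2 -> skip
r=18=10010 popcount=2 -> skip
r=19=10011 popcount=3 -> skip
r=20=10100 popcount=2 -> skip
r=21=10101 popcount=3 -> skip
r=22=10110 popcount=3 -> skip
r=23=10111 popcount=4 -> KEEP
r=24=11000 popcount=2 -> skip
r=25=11001 popcount=3 -> skip
r=26=11010 popcount=3 -> skip
r=27=11011 popcount=4 -> KEEP
r=28=11100 popcount=3 -> skip
r=29=11101 popcount=4 -> KEEP
r=30=11110 popcount=4 -> KEEP
r=31=11111 popcount=5 -> skip
r=32=100000 popcount=1 -> skip
r=33=100001 popcount=2 -> skip
r=34=100010 popcount=2 -> skip
r=35=100011 popcount=3 -> skip
r=36=100100 popcount=2 -> skip
r=37=100101 popcount=3 -> skip
r=38=100110 popcount=3 -> skip
r=39=100111 popcount=4 -> KEEP
r=40=101000 popcount=2 -> skip
r=41=101001 popcount=3 -> skip
r=42=101010 popcount=3 -> skip
r=43=101011 popcount=4 -> KEEP
r=44=101100 popcount=3 -> skip
r=45=101101 popcount=4 -> KEEP
r=46=101110 popcount=4 -> KEEP
r=47=101111 popcount=5 -> skip
r=48=110000 popcount=2 -> skip
r=49=110001 popcount=3 -> skip
Kept rows: 15 23 27 29 30 39 43 45 46

Answer: 15 23 27 29 30 39 43 45 46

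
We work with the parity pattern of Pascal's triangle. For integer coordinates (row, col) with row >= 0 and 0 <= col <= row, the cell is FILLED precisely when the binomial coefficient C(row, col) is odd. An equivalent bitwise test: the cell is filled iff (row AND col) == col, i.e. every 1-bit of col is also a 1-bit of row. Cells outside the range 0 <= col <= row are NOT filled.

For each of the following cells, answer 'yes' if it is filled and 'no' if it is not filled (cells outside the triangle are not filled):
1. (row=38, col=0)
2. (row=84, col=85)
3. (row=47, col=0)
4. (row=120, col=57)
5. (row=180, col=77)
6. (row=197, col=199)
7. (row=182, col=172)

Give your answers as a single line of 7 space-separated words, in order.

(38,0): row=0b100110, col=0b0, row AND col = 0b0 = 0; 0 == 0 -> filled
(84,85): col outside [0, 84] -> not filled
(47,0): row=0b101111, col=0b0, row AND col = 0b0 = 0; 0 == 0 -> filled
(120,57): row=0b1111000, col=0b111001, row AND col = 0b111000 = 56; 56 != 57 -> empty
(180,77): row=0b10110100, col=0b1001101, row AND col = 0b100 = 4; 4 != 77 -> empty
(197,199): col outside [0, 197] -> not filled
(182,172): row=0b10110110, col=0b10101100, row AND col = 0b10100100 = 164; 164 != 172 -> empty

Answer: yes no yes no no no no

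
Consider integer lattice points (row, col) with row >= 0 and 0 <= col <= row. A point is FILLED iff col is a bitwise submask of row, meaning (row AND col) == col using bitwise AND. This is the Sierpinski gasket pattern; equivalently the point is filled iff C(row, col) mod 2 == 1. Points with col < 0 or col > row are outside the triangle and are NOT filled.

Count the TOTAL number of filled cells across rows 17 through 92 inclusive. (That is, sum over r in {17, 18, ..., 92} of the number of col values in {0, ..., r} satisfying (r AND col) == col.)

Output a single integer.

Answer: 1004

Derivation:
r17=10001 pc2: +4 =4
r18=10010 pc2: +4 =8
r19=10011 pc3: +8 =16
r20=10100 pc2: +4 =20
r21=10101 pc3: +8 =28
r22=10110 pc3: +8 =36
r23=10111 pc4: +16 =52
r24=11000 pc2: +4 =56
r25=11001 pc3: +8 =64
r26=11010 pc3: +8 =72
r27=11011 pc4: +16 =88
r28=11100 pc3: +8 =96
r29=11101 pc4: +16 =112
r30=11110 pc4: +16 =128
r31=11111 pc5: +32 =160
r32=100000 pc1: +2 =162
r33=100001 pc2: +4 =166
r34=100010 pc2: +4 =170
r35=100011 pc3: +8 =178
r36=100100 pc2: +4 =182
r37=100101 pc3: +8 =190
r38=100110 pc3: +8 =198
r39=100111 pc4: +16 =214
r40=101000 pc2: +4 =218
r41=101001 pc3: +8 =226
r42=101010 pc3: +8 =234
r43=101011 pc4: +16 =250
r44=101100 pc3: +8 =258
r45=101101 pc4: +16 =274
r46=101110 pc4: +16 =290
r47=101111 pc5: +32 =322
r48=110000 pc2: +4 =326
r49=110001 pc3: +8 =334
r50=110010 pc3: +8 =342
r51=110011 pc4: +16 =358
r52=110100 pc3: +8 =366
r53=110101 pc4: +16 =382
r54=110110 pc4: +16 =398
r55=110111 pc5: +32 =430
r56=111000 pc3: +8 =438
r57=111001 pc4: +16 =454
r58=111010 pc4: +16 =470
r59=111011 pc5: +32 =502
r60=111100 pc4: +16 =518
r61=111101 pc5: +32 =550
r62=111110 pc5: +32 =582
r63=111111 pc6: +64 =646
r64=1000000 pc1: +2 =648
r65=1000001 pc2: +4 =652
r66=1000010 pc2: +4 =656
r67=1000011 pc3: +8 =664
r68=1000100 pc2: +4 =668
r69=1000101 pc3: +8 =676
r70=1000110 pc3: +8 =684
r71=1000111 pc4: +16 =700
r72=1001000 pc2: +4 =704
r73=1001001 pc3: +8 =712
r74=1001010 pc3: +8 =720
r75=1001011 pc4: +16 =736
r76=1001100 pc3: +8 =744
r77=1001101 pc4: +16 =760
r78=1001110 pc4: +16 =776
r79=1001111 pc5: +32 =808
r80=1010000 pc2: +4 =812
r81=1010001 pc3: +8 =820
r82=1010010 pc3: +8 =828
r83=1010011 pc4: +16 =844
r84=1010100 pc3: +8 =852
r85=1010101 pc4: +16 =868
r86=1010110 pc4: +16 =884
r87=1010111 pc5: +32 =916
r88=1011000 pc3: +8 =924
r89=1011001 pc4: +16 =940
r90=1011010 pc4: +16 =956
r91=1011011 pc5: +32 =988
r92=1011100 pc4: +16 =1004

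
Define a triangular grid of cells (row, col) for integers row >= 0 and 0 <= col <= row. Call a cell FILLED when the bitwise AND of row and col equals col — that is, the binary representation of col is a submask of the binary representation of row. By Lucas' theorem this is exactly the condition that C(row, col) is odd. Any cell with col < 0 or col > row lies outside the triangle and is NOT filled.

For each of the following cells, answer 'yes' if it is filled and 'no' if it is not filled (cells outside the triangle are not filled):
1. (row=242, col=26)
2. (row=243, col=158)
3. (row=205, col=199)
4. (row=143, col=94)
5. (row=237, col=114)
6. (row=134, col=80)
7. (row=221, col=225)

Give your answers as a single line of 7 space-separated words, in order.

(242,26): row=0b11110010, col=0b11010, row AND col = 0b10010 = 18; 18 != 26 -> empty
(243,158): row=0b11110011, col=0b10011110, row AND col = 0b10010010 = 146; 146 != 158 -> empty
(205,199): row=0b11001101, col=0b11000111, row AND col = 0b11000101 = 197; 197 != 199 -> empty
(143,94): row=0b10001111, col=0b1011110, row AND col = 0b1110 = 14; 14 != 94 -> empty
(237,114): row=0b11101101, col=0b1110010, row AND col = 0b1100000 = 96; 96 != 114 -> empty
(134,80): row=0b10000110, col=0b1010000, row AND col = 0b0 = 0; 0 != 80 -> empty
(221,225): col outside [0, 221] -> not filled

Answer: no no no no no no no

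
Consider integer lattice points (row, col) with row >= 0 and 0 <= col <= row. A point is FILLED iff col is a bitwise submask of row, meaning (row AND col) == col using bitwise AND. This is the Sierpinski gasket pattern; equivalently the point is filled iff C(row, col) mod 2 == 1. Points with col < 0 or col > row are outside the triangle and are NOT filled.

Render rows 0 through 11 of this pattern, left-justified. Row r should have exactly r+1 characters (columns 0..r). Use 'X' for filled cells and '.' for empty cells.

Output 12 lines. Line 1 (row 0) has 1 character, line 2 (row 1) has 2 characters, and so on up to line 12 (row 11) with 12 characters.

Answer: X
XX
X.X
XXXX
X...X
XX..XX
X.X.X.X
XXXXXXXX
X.......X
XX......XX
X.X.....X.X
XXXX....XXXX

Derivation:
r0=0: X
r1=1: XX
r2=10: X.X
r3=11: XXXX
r4=100: X...X
r5=101: XX..XX
r6=110: X.X.X.X
r7=111: XXXXXXXX
r8=1000: X.......X
r9=1001: XX......XX
r10=1010: X.X.....X.X
r11=1011: XXXX....XXXX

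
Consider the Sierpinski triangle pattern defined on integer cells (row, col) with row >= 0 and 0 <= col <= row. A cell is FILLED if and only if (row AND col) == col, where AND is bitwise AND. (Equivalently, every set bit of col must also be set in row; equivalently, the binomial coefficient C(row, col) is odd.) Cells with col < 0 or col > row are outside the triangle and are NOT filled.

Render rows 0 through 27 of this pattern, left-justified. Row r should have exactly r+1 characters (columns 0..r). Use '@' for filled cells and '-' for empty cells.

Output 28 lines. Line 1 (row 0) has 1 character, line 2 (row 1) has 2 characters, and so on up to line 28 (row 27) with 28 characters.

r0=0: @
r1=1: @@
r2=10: @-@
r3=11: @@@@
r4=100: @---@
r5=101: @@--@@
r6=110: @-@-@-@
r7=111: @@@@@@@@
r8=1000: @-------@
r9=1001: @@------@@
r10=1010: @-@-----@-@
r11=1011: @@@@----@@@@
r12=1100: @---@---@---@
r13=1101: @@--@@--@@--@@
r14=1110: @-@-@-@-@-@-@-@
r15=1111: @@@@@@@@@@@@@@@@
r16=10000: @---------------@
r17=10001: @@--------------@@
r18=10010: @-@-------------@-@
r19=10011: @@@@------------@@@@
r20=10100: @---@-----------@---@
r21=10101: @@--@@----------@@--@@
r22=10110: @-@-@-@---------@-@-@-@
r23=10111: @@@@@@@@--------@@@@@@@@
r24=11000: @-------@-------@-------@
r25=11001: @@------@@------@@------@@
r26=11010: @-@-----@-@-----@-@-----@-@
r27=11011: @@@@----@@@@----@@@@----@@@@

Answer: @
@@
@-@
@@@@
@---@
@@--@@
@-@-@-@
@@@@@@@@
@-------@
@@------@@
@-@-----@-@
@@@@----@@@@
@---@---@---@
@@--@@--@@--@@
@-@-@-@-@-@-@-@
@@@@@@@@@@@@@@@@
@---------------@
@@--------------@@
@-@-------------@-@
@@@@------------@@@@
@---@-----------@---@
@@--@@----------@@--@@
@-@-@-@---------@-@-@-@
@@@@@@@@--------@@@@@@@@
@-------@-------@-------@
@@------@@------@@------@@
@-@-----@-@-----@-@-----@-@
@@@@----@@@@----@@@@----@@@@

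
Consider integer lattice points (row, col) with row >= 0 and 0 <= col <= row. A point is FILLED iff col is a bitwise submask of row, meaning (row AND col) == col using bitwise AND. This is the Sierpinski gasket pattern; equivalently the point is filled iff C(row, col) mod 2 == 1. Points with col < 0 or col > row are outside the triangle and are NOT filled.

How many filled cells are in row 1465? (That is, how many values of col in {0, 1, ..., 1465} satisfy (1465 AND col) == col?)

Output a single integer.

1465 in binary = 10110111001
popcount(1465) = number of 1-bits in 10110111001 = 7
A col c satisfies (1465 AND c) == c iff every set bit of c is also set in 1465; each of the 7 set bits of 1465 can independently be on or off in c.
count = 2^7 = 128

Answer: 128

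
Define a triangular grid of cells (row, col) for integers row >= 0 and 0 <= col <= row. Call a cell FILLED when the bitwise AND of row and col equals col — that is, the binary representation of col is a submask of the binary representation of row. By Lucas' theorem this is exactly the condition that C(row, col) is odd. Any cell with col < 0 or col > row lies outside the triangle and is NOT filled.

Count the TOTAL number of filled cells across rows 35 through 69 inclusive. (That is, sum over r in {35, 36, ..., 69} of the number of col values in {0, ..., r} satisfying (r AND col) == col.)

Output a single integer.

Answer: 506

Derivation:
r35=100011 pc3: +8 =8
r36=100100 pc2: +4 =12
r37=100101 pc3: +8 =20
r38=100110 pc3: +8 =28
r39=100111 pc4: +16 =44
r40=101000 pc2: +4 =48
r41=101001 pc3: +8 =56
r42=101010 pc3: +8 =64
r43=101011 pc4: +16 =80
r44=101100 pc3: +8 =88
r45=101101 pc4: +16 =104
r46=101110 pc4: +16 =120
r47=101111 pc5: +32 =152
r48=110000 pc2: +4 =156
r49=110001 pc3: +8 =164
r50=110010 pc3: +8 =172
r51=110011 pc4: +16 =188
r52=110100 pc3: +8 =196
r53=110101 pc4: +16 =212
r54=110110 pc4: +16 =228
r55=110111 pc5: +32 =260
r56=111000 pc3: +8 =268
r57=111001 pc4: +16 =284
r58=111010 pc4: +16 =300
r59=111011 pc5: +32 =332
r60=111100 pc4: +16 =348
r61=111101 pc5: +32 =380
r62=111110 pc5: +32 =412
r63=111111 pc6: +64 =476
r64=1000000 pc1: +2 =478
r65=1000001 pc2: +4 =482
r66=1000010 pc2: +4 =486
r67=1000011 pc3: +8 =494
r68=1000100 pc2: +4 =498
r69=1000101 pc3: +8 =506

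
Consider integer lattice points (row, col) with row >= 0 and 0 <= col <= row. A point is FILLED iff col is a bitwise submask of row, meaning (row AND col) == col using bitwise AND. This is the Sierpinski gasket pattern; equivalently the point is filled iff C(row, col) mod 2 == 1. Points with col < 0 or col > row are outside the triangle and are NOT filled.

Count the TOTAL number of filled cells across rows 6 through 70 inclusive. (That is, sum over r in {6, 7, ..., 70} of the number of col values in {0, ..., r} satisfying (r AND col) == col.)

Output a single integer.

r6=110 pc2: +4 =4
r7=111 pc3: +8 =12
r8=1000 pc1: +2 =14
r9=1001 pc2: +4 =18
r10=1010 pc2: +4 =22
r11=1011 pc3: +8 =30
r12=1100 pc2: +4 =34
r13=1101 pc3: +8 =42
r14=1110 pc3: +8 =50
r15=1111 pc4: +16 =66
r16=10000 pc1: +2 =68
r17=10001 pc2: +4 =72
r18=10010 pc2: +4 =76
r19=10011 pc3: +8 =84
r20=10100 pc2: +4 =88
r21=10101 pc3: +8 =96
r22=10110 pc3: +8 =104
r23=10111 pc4: +16 =120
r24=11000 pc2: +4 =124
r25=11001 pc3: +8 =132
r26=11010 pc3: +8 =140
r27=11011 pc4: +16 =156
r28=11100 pc3: +8 =164
r29=11101 pc4: +16 =180
r30=11110 pc4: +16 =196
r31=11111 pc5: +32 =228
r32=100000 pc1: +2 =230
r33=100001 pc2: +4 =234
r34=100010 pc2: +4 =238
r35=100011 pc3: +8 =246
r36=100100 pc2: +4 =250
r37=100101 pc3: +8 =258
r38=100110 pc3: +8 =266
r39=100111 pc4: +16 =282
r40=101000 pc2: +4 =286
r41=101001 pc3: +8 =294
r42=101010 pc3: +8 =302
r43=101011 pc4: +16 =318
r44=101100 pc3: +8 =326
r45=101101 pc4: +16 =342
r46=101110 pc4: +16 =358
r47=101111 pc5: +32 =390
r48=110000 pc2: +4 =394
r49=110001 pc3: +8 =402
r50=110010 pc3: +8 =410
r51=110011 pc4: +16 =426
r52=110100 pc3: +8 =434
r53=110101 pc4: +16 =450
r54=110110 pc4: +16 =466
r55=110111 pc5: +32 =498
r56=111000 pc3: +8 =506
r57=111001 pc4: +16 =522
r58=111010 pc4: +16 =538
r59=111011 pc5: +32 =570
r60=111100 pc4: +16 =586
r61=111101 pc5: +32 =618
r62=111110 pc5: +32 =650
r63=111111 pc6: +64 =714
r64=1000000 pc1: +2 =716
r65=1000001 pc2: +4 =720
r66=1000010 pc2: +4 =724
r67=1000011 pc3: +8 =732
r68=1000100 pc2: +4 =736
r69=1000101 pc3: +8 =744
r70=1000110 pc3: +8 =752

Answer: 752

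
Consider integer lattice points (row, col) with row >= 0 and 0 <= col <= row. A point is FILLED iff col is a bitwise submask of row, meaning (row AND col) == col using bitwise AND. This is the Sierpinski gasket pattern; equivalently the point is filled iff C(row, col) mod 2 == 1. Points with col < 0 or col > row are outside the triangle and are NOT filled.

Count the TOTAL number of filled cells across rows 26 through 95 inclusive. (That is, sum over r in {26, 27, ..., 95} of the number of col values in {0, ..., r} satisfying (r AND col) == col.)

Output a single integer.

r26=11010 pc3: +8 =8
r27=11011 pc4: +16 =24
r28=11100 pc3: +8 =32
r29=11101 pc4: +16 =48
r30=11110 pc4: +16 =64
r31=11111 pc5: +32 =96
r32=100000 pc1: +2 =98
r33=100001 pc2: +4 =102
r34=100010 pc2: +4 =106
r35=100011 pc3: +8 =114
r36=100100 pc2: +4 =118
r37=100101 pc3: +8 =126
r38=100110 pc3: +8 =134
r39=100111 pc4: +16 =150
r40=101000 pc2: +4 =154
r41=101001 pc3: +8 =162
r42=101010 pc3: +8 =170
r43=101011 pc4: +16 =186
r44=101100 pc3: +8 =194
r45=101101 pc4: +16 =210
r46=101110 pc4: +16 =226
r47=101111 pc5: +32 =258
r48=110000 pc2: +4 =262
r49=110001 pc3: +8 =270
r50=110010 pc3: +8 =278
r51=110011 pc4: +16 =294
r52=110100 pc3: +8 =302
r53=110101 pc4: +16 =318
r54=110110 pc4: +16 =334
r55=110111 pc5: +32 =366
r56=111000 pc3: +8 =374
r57=111001 pc4: +16 =390
r58=111010 pc4: +16 =406
r59=111011 pc5: +32 =438
r60=111100 pc4: +16 =454
r61=111101 pc5: +32 =486
r62=111110 pc5: +32 =518
r63=111111 pc6: +64 =582
r64=1000000 pc1: +2 =584
r65=1000001 pc2: +4 =588
r66=1000010 pc2: +4 =592
r67=1000011 pc3: +8 =600
r68=1000100 pc2: +4 =604
r69=1000101 pc3: +8 =612
r70=1000110 pc3: +8 =620
r71=1000111 pc4: +16 =636
r72=1001000 pc2: +4 =640
r73=1001001 pc3: +8 =648
r74=1001010 pc3: +8 =656
r75=1001011 pc4: +16 =672
r76=1001100 pc3: +8 =680
r77=1001101 pc4: +16 =696
r78=1001110 pc4: +16 =712
r79=1001111 pc5: +32 =744
r80=1010000 pc2: +4 =748
r81=1010001 pc3: +8 =756
r82=1010010 pc3: +8 =764
r83=1010011 pc4: +16 =780
r84=1010100 pc3: +8 =788
r85=1010101 pc4: +16 =804
r86=1010110 pc4: +16 =820
r87=1010111 pc5: +32 =852
r88=1011000 pc3: +8 =860
r89=1011001 pc4: +16 =876
r90=1011010 pc4: +16 =892
r91=1011011 pc5: +32 =924
r92=1011100 pc4: +16 =940
r93=1011101 pc5: +32 =972
r94=1011110 pc5: +32 =1004
r95=1011111 pc6: +64 =1068

Answer: 1068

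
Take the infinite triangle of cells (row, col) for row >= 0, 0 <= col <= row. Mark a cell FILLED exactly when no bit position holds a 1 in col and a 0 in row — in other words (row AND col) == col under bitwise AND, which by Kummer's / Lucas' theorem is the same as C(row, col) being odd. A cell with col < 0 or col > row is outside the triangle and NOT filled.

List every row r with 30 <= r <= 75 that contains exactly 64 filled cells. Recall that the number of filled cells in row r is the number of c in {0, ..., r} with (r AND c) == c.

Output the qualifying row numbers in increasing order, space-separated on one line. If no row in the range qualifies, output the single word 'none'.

Row r has 2^popcount(r) filled cells, so we need popcount(r) = log2(64) = 6.
Scan r = 30..75 and keep those with exactly 6 one-bits:
r=30=11110 popcount=4 -> skip
r=31=11111 popcount=5 -> skip
r=32=100000 popcount=1 -> skip
r=33=100001 popcount=2 -> skip
r=34=100010 popcount=2 -> skip
r=35=100011 popcount=3 -> skip
r=36=100100 popcount=2 -> skip
r=37=100101 popcount=3 -> skip
r=38=100110 popcount=3 -> skip
r=39=100111 popcount=4 -> skip
r=40=101000 popcount=2 -> skip
r=41=101001 popcount=3 -> skip
r=42=101010 popcount=3 -> skip
r=43=101011 popcount=4 -> skip
r=44=101100 popcount=3 -> skip
r=45=101101 popcount=4 -> skip
r=46=101110 popcount=4 -> skip
r=47=101111 popcount=5 -> skip
r=48=110000 popcount=2 -> skip
r=49=110001 popcount=3 -> skip
r=50=110010 popcount=3 -> skip
r=51=110011 popcount=4 -> skip
r=52=110100 popcount=3 -> skip
r=53=110101 popcount=4 -> skip
r=54=110110 popcount=4 -> skip
r=55=110111 popcount=5 -> skip
r=56=111000 popcount=3 -> skip
r=57=111001 popcount=4 -> skip
r=58=111010 popcount=4 -> skip
r=59=111011 popcount=5 -> skip
r=60=111100 popcount=4 -> skip
r=61=111101 popcount=5 -> skip
r=62=111110 popcount=5 -> skip
r=63=111111 popcount=6 -> KEEP
r=64=1000000 popcount=1 -> skip
r=65=1000001 popcount=2 -> skip
r=66=1000010 popcount=2 -> skip
r=67=1000011 popcount=3 -> skip
r=68=1000100 popcount=2 -> skip
r=69=1000101 popcount=3 -> skip
r=70=1000110 popcount=3 -> skip
r=71=1000111 popcount=4 -> skip
r=72=1001000 popcount=2 -> skip
r=73=1001001 popcount=3 -> skip
r=74=1001010 popcount=3 -> skip
r=75=1001011 popcount=4 -> skip
Kept rows: 63

Answer: 63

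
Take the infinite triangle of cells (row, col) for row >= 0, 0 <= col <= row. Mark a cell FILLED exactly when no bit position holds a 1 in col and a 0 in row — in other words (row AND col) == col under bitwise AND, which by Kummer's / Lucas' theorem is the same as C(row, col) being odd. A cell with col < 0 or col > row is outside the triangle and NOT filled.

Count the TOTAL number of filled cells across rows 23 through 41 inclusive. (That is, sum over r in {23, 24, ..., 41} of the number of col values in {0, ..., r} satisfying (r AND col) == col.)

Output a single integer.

r23=10111 pc4: +16 =16
r24=11000 pc2: +4 =20
r25=11001 pc3: +8 =28
r26=11010 pc3: +8 =36
r27=11011 pc4: +16 =52
r28=11100 pc3: +8 =60
r29=11101 pc4: +16 =76
r30=11110 pc4: +16 =92
r31=11111 pc5: +32 =124
r32=100000 pc1: +2 =126
r33=100001 pc2: +4 =130
r34=100010 pc2: +4 =134
r35=100011 pc3: +8 =142
r36=100100 pc2: +4 =146
r37=100101 pc3: +8 =154
r38=100110 pc3: +8 =162
r39=100111 pc4: +16 =178
r40=101000 pc2: +4 =182
r41=101001 pc3: +8 =190

Answer: 190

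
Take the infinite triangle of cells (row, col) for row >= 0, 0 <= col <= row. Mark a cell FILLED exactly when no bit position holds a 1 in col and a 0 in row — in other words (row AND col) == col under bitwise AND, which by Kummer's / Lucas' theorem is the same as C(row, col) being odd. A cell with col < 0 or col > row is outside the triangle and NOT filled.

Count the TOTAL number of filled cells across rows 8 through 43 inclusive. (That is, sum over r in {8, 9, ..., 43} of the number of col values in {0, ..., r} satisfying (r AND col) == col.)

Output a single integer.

Answer: 306

Derivation:
r8=1000 pc1: +2 =2
r9=1001 pc2: +4 =6
r10=1010 pc2: +4 =10
r11=1011 pc3: +8 =18
r12=1100 pc2: +4 =22
r13=1101 pc3: +8 =30
r14=1110 pc3: +8 =38
r15=1111 pc4: +16 =54
r16=10000 pc1: +2 =56
r17=10001 pc2: +4 =60
r18=10010 pc2: +4 =64
r19=10011 pc3: +8 =72
r20=10100 pc2: +4 =76
r21=10101 pc3: +8 =84
r22=10110 pc3: +8 =92
r23=10111 pc4: +16 =108
r24=11000 pc2: +4 =112
r25=11001 pc3: +8 =120
r26=11010 pc3: +8 =128
r27=11011 pc4: +16 =144
r28=11100 pc3: +8 =152
r29=11101 pc4: +16 =168
r30=11110 pc4: +16 =184
r31=11111 pc5: +32 =216
r32=100000 pc1: +2 =218
r33=100001 pc2: +4 =222
r34=100010 pc2: +4 =226
r35=100011 pc3: +8 =234
r36=100100 pc2: +4 =238
r37=100101 pc3: +8 =246
r38=100110 pc3: +8 =254
r39=100111 pc4: +16 =270
r40=101000 pc2: +4 =274
r41=101001 pc3: +8 =282
r42=101010 pc3: +8 =290
r43=101011 pc4: +16 =306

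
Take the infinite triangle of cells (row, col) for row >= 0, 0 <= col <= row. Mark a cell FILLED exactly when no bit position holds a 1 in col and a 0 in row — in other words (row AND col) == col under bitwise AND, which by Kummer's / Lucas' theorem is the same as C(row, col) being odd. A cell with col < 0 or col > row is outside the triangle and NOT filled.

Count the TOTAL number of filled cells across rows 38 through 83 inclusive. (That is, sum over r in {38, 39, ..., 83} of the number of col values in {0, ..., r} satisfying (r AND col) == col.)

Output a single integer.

r38=100110 pc3: +8 =8
r39=100111 pc4: +16 =24
r40=101000 pc2: +4 =28
r41=101001 pc3: +8 =36
r42=101010 pc3: +8 =44
r43=101011 pc4: +16 =60
r44=101100 pc3: +8 =68
r45=101101 pc4: +16 =84
r46=101110 pc4: +16 =100
r47=101111 pc5: +32 =132
r48=110000 pc2: +4 =136
r49=110001 pc3: +8 =144
r50=110010 pc3: +8 =152
r51=110011 pc4: +16 =168
r52=110100 pc3: +8 =176
r53=110101 pc4: +16 =192
r54=110110 pc4: +16 =208
r55=110111 pc5: +32 =240
r56=111000 pc3: +8 =248
r57=111001 pc4: +16 =264
r58=111010 pc4: +16 =280
r59=111011 pc5: +32 =312
r60=111100 pc4: +16 =328
r61=111101 pc5: +32 =360
r62=111110 pc5: +32 =392
r63=111111 pc6: +64 =456
r64=1000000 pc1: +2 =458
r65=1000001 pc2: +4 =462
r66=1000010 pc2: +4 =466
r67=1000011 pc3: +8 =474
r68=1000100 pc2: +4 =478
r69=1000101 pc3: +8 =486
r70=1000110 pc3: +8 =494
r71=1000111 pc4: +16 =510
r72=1001000 pc2: +4 =514
r73=1001001 pc3: +8 =522
r74=1001010 pc3: +8 =530
r75=1001011 pc4: +16 =546
r76=1001100 pc3: +8 =554
r77=1001101 pc4: +16 =570
r78=1001110 pc4: +16 =586
r79=1001111 pc5: +32 =618
r80=1010000 pc2: +4 =622
r81=1010001 pc3: +8 =630
r82=1010010 pc3: +8 =638
r83=1010011 pc4: +16 =654

Answer: 654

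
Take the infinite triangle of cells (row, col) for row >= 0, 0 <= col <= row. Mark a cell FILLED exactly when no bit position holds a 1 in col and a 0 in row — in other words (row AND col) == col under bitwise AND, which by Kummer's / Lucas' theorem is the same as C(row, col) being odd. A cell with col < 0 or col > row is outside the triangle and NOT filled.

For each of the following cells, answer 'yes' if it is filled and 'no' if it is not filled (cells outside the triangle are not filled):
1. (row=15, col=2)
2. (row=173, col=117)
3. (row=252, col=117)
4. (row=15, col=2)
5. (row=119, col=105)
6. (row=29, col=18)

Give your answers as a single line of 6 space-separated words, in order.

Answer: yes no no yes no no

Derivation:
(15,2): row=0b1111, col=0b10, row AND col = 0b10 = 2; 2 == 2 -> filled
(173,117): row=0b10101101, col=0b1110101, row AND col = 0b100101 = 37; 37 != 117 -> empty
(252,117): row=0b11111100, col=0b1110101, row AND col = 0b1110100 = 116; 116 != 117 -> empty
(15,2): row=0b1111, col=0b10, row AND col = 0b10 = 2; 2 == 2 -> filled
(119,105): row=0b1110111, col=0b1101001, row AND col = 0b1100001 = 97; 97 != 105 -> empty
(29,18): row=0b11101, col=0b10010, row AND col = 0b10000 = 16; 16 != 18 -> empty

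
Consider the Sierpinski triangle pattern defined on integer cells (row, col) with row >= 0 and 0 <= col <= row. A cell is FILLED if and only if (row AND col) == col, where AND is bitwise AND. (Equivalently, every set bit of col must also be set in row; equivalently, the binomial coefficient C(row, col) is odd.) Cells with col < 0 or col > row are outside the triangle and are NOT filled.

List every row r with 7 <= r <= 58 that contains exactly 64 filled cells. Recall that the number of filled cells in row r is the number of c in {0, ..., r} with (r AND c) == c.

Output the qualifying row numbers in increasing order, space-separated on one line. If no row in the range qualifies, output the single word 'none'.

Row r has 2^popcount(r) filled cells, so we need popcount(r) = log2(64) = 6.
Scan r = 7..58 and keep those with exactly 6 one-bits:
r=7=111 popcount=3 -> skip
r=8=1000 popcount=1 -> skip
r=9=1001 popcount=2 -> skip
r=10=1010 popcount=2 -> skip
r=11=1011 popcount=3 -> skip
r=12=1100 popcount=2 -> skip
r=13=1101 popcount=3 -> skip
r=14=1110 popcount=3 -> skip
r=15=1111 popcount=4 -> skip
r=16=10000 popcount=1 -> skip
r=17=10001 popcount=2 -> skip
r=18=10010 popcount=2 -> skip
r=19=10011 popcount=3 -> skip
r=20=10100 popcount=2 -> skip
r=21=10101 popcount=3 -> skip
r=22=10110 popcount=3 -> skip
r=23=10111 popcount=4 -> skip
r=24=11000 popcount=2 -> skip
r=25=11001 popcount=3 -> skip
r=26=11010 popcount=3 -> skip
r=27=11011 popcount=4 -> skip
r=28=11100 popcount=3 -> skip
r=29=11101 popcount=4 -> skip
r=30=11110 popcount=4 -> skip
r=31=11111 popcount=5 -> skip
r=32=100000 popcount=1 -> skip
r=33=100001 popcount=2 -> skip
r=34=100010 popcount=2 -> skip
r=35=100011 popcount=3 -> skip
r=36=100100 popcount=2 -> skip
r=37=100101 popcount=3 -> skip
r=38=100110 popcount=3 -> skip
r=39=100111 popcount=4 -> skip
r=40=101000 popcount=2 -> skip
r=41=101001 popcount=3 -> skip
r=42=101010 popcount=3 -> skip
r=43=101011 popcount=4 -> skip
r=44=101100 popcount=3 -> skip
r=45=101101 popcount=4 -> skip
r=46=101110 popcount=4 -> skip
r=47=101111 popcount=5 -> skip
r=48=110000 popcount=2 -> skip
r=49=110001 popcount=3 -> skip
r=50=110010 popcount=3 -> skip
r=51=110011 popcount=4 -> skip
r=52=110100 popcount=3 -> skip
r=53=110101 popcount=4 -> skip
r=54=110110 popcount=4 -> skip
r=55=110111 popcount=5 -> skip
r=56=111000 popcount=3 -> skip
r=57=111001 popcount=4 -> skip
r=58=111010 popcount=4 -> skip
Kept rows: none

Answer: none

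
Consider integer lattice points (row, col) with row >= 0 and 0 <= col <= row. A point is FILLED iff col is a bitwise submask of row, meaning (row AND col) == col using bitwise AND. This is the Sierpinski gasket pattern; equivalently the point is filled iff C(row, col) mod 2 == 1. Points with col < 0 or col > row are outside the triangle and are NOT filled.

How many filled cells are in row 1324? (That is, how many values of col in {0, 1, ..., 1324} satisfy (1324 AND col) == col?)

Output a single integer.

1324 in binary = 10100101100
popcount(1324) = number of 1-bits in 10100101100 = 5
A col c satisfies (1324 AND c) == c iff every set bit of c is also set in 1324; each of the 5 set bits of 1324 can independently be on or off in c.
count = 2^5 = 32

Answer: 32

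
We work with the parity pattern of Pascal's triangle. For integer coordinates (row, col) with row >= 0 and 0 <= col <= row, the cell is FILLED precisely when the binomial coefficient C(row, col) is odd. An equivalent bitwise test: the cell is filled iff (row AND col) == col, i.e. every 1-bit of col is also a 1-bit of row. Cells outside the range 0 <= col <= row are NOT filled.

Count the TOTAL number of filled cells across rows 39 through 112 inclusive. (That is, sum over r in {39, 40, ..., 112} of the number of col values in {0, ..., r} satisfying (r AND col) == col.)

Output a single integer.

r39=100111 pc4: +16 =16
r40=101000 pc2: +4 =20
r41=101001 pc3: +8 =28
r42=101010 pc3: +8 =36
r43=101011 pc4: +16 =52
r44=101100 pc3: +8 =60
r45=101101 pc4: +16 =76
r46=101110 pc4: +16 =92
r47=101111 pc5: +32 =124
r48=110000 pc2: +4 =128
r49=110001 pc3: +8 =136
r50=110010 pc3: +8 =144
r51=110011 pc4: +16 =160
r52=110100 pc3: +8 =168
r53=110101 pc4: +16 =184
r54=110110 pc4: +16 =200
r55=110111 pc5: +32 =232
r56=111000 pc3: +8 =240
r57=111001 pc4: +16 =256
r58=111010 pc4: +16 =272
r59=111011 pc5: +32 =304
r60=111100 pc4: +16 =320
r61=111101 pc5: +32 =352
r62=111110 pc5: +32 =384
r63=111111 pc6: +64 =448
r64=1000000 pc1: +2 =450
r65=1000001 pc2: +4 =454
r66=1000010 pc2: +4 =458
r67=1000011 pc3: +8 =466
r68=1000100 pc2: +4 =470
r69=1000101 pc3: +8 =478
r70=1000110 pc3: +8 =486
r71=1000111 pc4: +16 =502
r72=1001000 pc2: +4 =506
r73=1001001 pc3: +8 =514
r74=1001010 pc3: +8 =522
r75=1001011 pc4: +16 =538
r76=1001100 pc3: +8 =546
r77=1001101 pc4: +16 =562
r78=1001110 pc4: +16 =578
r79=1001111 pc5: +32 =610
r80=1010000 pc2: +4 =614
r81=1010001 pc3: +8 =622
r82=1010010 pc3: +8 =630
r83=1010011 pc4: +16 =646
r84=1010100 pc3: +8 =654
r85=1010101 pc4: +16 =670
r86=1010110 pc4: +16 =686
r87=1010111 pc5: +32 =718
r88=1011000 pc3: +8 =726
r89=1011001 pc4: +16 =742
r90=1011010 pc4: +16 =758
r91=1011011 pc5: +32 =790
r92=1011100 pc4: +16 =806
r93=1011101 pc5: +32 =838
r94=1011110 pc5: +32 =870
r95=1011111 pc6: +64 =934
r96=1100000 pc2: +4 =938
r97=1100001 pc3: +8 =946
r98=1100010 pc3: +8 =954
r99=1100011 pc4: +16 =970
r100=1100100 pc3: +8 =978
r101=1100101 pc4: +16 =994
r102=1100110 pc4: +16 =1010
r103=1100111 pc5: +32 =1042
r104=1101000 pc3: +8 =1050
r105=1101001 pc4: +16 =1066
r106=1101010 pc4: +16 =1082
r107=1101011 pc5: +32 =1114
r108=1101100 pc4: +16 =1130
r109=1101101 pc5: +32 =1162
r110=1101110 pc5: +32 =1194
r111=1101111 pc6: +64 =1258
r112=1110000 pc3: +8 =1266

Answer: 1266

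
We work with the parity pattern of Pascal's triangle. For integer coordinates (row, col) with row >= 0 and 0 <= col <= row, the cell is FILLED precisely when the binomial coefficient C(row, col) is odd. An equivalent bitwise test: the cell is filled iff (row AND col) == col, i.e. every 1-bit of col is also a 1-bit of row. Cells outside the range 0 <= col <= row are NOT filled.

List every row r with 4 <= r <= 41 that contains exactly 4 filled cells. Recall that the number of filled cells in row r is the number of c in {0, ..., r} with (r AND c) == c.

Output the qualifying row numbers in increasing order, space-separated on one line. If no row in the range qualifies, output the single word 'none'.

Row r has 2^popcount(r) filled cells, so we need popcount(r) = log2(4) = 2.
Scan r = 4..41 and keep those with exactly 2 one-bits:
r=4=100 popcount=1 -> skip
r=5=101 popcount=2 -> KEEP
r=6=110 popcount=2 -> KEEP
r=7=111 popcount=3 -> skip
r=8=1000 popcount=1 -> skip
r=9=1001 popcount=2 -> KEEP
r=10=1010 popcount=2 -> KEEP
r=11=1011 popcount=3 -> skip
r=12=1100 popcount=2 -> KEEP
r=13=1101 popcount=3 -> skip
r=14=1110 popcount=3 -> skip
r=15=1111 popcount=4 -> skip
r=16=10000 popcount=1 -> skip
r=17=10001 popcount=2 -> KEEP
r=18=10010 popcount=2 -> KEEP
r=19=10011 popcount=3 -> skip
r=20=10100 popcount=2 -> KEEP
r=21=10101 popcount=3 -> skip
r=22=10110 popcount=3 -> skip
r=23=10111 popcount=4 -> skip
r=24=11000 popcount=2 -> KEEP
r=25=11001 popcount=3 -> skip
r=26=11010 popcount=3 -> skip
r=27=11011 popcount=4 -> skip
r=28=11100 popcount=3 -> skip
r=29=11101 popcount=4 -> skip
r=30=11110 popcount=4 -> skip
r=31=11111 popcount=5 -> skip
r=32=100000 popcount=1 -> skip
r=33=100001 popcount=2 -> KEEP
r=34=100010 popcount=2 -> KEEP
r=35=100011 popcount=3 -> skip
r=36=100100 popcount=2 -> KEEP
r=37=100101 popcount=3 -> skip
r=38=100110 popcount=3 -> skip
r=39=100111 popcount=4 -> skip
r=40=101000 popcount=2 -> KEEP
r=41=101001 popcount=3 -> skip
Kept rows: 5 6 9 10 12 17 18 20 24 33 34 36 40

Answer: 5 6 9 10 12 17 18 20 24 33 34 36 40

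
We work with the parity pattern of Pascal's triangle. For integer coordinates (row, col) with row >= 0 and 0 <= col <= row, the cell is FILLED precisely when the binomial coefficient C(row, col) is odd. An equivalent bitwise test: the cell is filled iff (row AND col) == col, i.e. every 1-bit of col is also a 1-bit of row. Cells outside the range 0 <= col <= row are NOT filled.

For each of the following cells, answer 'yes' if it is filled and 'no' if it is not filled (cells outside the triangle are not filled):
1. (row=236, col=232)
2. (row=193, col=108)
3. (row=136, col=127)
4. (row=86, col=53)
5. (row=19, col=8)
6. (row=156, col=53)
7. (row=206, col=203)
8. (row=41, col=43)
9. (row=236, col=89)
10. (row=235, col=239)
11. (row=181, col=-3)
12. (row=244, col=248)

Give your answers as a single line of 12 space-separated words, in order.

(236,232): row=0b11101100, col=0b11101000, row AND col = 0b11101000 = 232; 232 == 232 -> filled
(193,108): row=0b11000001, col=0b1101100, row AND col = 0b1000000 = 64; 64 != 108 -> empty
(136,127): row=0b10001000, col=0b1111111, row AND col = 0b1000 = 8; 8 != 127 -> empty
(86,53): row=0b1010110, col=0b110101, row AND col = 0b10100 = 20; 20 != 53 -> empty
(19,8): row=0b10011, col=0b1000, row AND col = 0b0 = 0; 0 != 8 -> empty
(156,53): row=0b10011100, col=0b110101, row AND col = 0b10100 = 20; 20 != 53 -> empty
(206,203): row=0b11001110, col=0b11001011, row AND col = 0b11001010 = 202; 202 != 203 -> empty
(41,43): col outside [0, 41] -> not filled
(236,89): row=0b11101100, col=0b1011001, row AND col = 0b1001000 = 72; 72 != 89 -> empty
(235,239): col outside [0, 235] -> not filled
(181,-3): col outside [0, 181] -> not filled
(244,248): col outside [0, 244] -> not filled

Answer: yes no no no no no no no no no no no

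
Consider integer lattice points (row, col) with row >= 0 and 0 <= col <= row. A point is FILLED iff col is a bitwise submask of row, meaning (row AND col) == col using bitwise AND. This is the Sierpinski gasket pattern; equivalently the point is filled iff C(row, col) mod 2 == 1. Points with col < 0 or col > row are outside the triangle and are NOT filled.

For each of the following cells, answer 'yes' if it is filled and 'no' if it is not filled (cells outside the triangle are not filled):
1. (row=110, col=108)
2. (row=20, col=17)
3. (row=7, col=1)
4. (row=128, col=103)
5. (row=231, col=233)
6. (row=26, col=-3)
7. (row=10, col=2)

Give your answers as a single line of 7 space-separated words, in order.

(110,108): row=0b1101110, col=0b1101100, row AND col = 0b1101100 = 108; 108 == 108 -> filled
(20,17): row=0b10100, col=0b10001, row AND col = 0b10000 = 16; 16 != 17 -> empty
(7,1): row=0b111, col=0b1, row AND col = 0b1 = 1; 1 == 1 -> filled
(128,103): row=0b10000000, col=0b1100111, row AND col = 0b0 = 0; 0 != 103 -> empty
(231,233): col outside [0, 231] -> not filled
(26,-3): col outside [0, 26] -> not filled
(10,2): row=0b1010, col=0b10, row AND col = 0b10 = 2; 2 == 2 -> filled

Answer: yes no yes no no no yes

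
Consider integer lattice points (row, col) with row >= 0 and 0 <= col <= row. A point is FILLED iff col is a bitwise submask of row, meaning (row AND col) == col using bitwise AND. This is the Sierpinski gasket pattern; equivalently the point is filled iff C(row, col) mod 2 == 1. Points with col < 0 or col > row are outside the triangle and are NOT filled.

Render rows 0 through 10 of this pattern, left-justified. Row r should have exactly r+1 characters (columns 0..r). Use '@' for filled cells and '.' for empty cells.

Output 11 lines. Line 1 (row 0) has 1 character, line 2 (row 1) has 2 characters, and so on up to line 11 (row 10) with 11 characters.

Answer: @
@@
@.@
@@@@
@...@
@@..@@
@.@.@.@
@@@@@@@@
@.......@
@@......@@
@.@.....@.@

Derivation:
r0=0: @
r1=1: @@
r2=10: @.@
r3=11: @@@@
r4=100: @...@
r5=101: @@..@@
r6=110: @.@.@.@
r7=111: @@@@@@@@
r8=1000: @.......@
r9=1001: @@......@@
r10=1010: @.@.....@.@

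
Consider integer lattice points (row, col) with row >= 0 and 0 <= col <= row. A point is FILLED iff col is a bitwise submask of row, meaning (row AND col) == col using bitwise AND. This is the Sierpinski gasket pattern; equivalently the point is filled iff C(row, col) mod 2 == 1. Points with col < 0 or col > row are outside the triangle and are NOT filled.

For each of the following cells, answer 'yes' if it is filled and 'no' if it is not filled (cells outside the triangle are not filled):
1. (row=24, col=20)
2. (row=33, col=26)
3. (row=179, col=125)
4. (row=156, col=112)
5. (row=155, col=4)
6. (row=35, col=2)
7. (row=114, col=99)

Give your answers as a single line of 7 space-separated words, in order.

Answer: no no no no no yes no

Derivation:
(24,20): row=0b11000, col=0b10100, row AND col = 0b10000 = 16; 16 != 20 -> empty
(33,26): row=0b100001, col=0b11010, row AND col = 0b0 = 0; 0 != 26 -> empty
(179,125): row=0b10110011, col=0b1111101, row AND col = 0b110001 = 49; 49 != 125 -> empty
(156,112): row=0b10011100, col=0b1110000, row AND col = 0b10000 = 16; 16 != 112 -> empty
(155,4): row=0b10011011, col=0b100, row AND col = 0b0 = 0; 0 != 4 -> empty
(35,2): row=0b100011, col=0b10, row AND col = 0b10 = 2; 2 == 2 -> filled
(114,99): row=0b1110010, col=0b1100011, row AND col = 0b1100010 = 98; 98 != 99 -> empty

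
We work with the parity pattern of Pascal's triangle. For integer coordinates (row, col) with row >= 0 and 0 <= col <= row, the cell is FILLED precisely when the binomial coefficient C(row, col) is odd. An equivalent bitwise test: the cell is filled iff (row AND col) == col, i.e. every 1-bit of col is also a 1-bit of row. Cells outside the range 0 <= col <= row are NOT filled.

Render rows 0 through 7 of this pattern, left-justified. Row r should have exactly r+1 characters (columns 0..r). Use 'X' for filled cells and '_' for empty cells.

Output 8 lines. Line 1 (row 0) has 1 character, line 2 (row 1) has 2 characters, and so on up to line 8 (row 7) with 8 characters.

Answer: X
XX
X_X
XXXX
X___X
XX__XX
X_X_X_X
XXXXXXXX

Derivation:
r0=0: X
r1=1: XX
r2=10: X_X
r3=11: XXXX
r4=100: X___X
r5=101: XX__XX
r6=110: X_X_X_X
r7=111: XXXXXXXX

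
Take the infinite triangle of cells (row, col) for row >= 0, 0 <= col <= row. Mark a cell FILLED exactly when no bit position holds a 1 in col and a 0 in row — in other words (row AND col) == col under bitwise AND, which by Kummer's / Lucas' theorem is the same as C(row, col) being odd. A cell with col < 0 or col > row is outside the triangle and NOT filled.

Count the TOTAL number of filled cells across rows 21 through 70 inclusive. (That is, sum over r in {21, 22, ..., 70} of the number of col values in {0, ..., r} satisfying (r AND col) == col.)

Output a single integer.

Answer: 664

Derivation:
r21=10101 pc3: +8 =8
r22=10110 pc3: +8 =16
r23=10111 pc4: +16 =32
r24=11000 pc2: +4 =36
r25=11001 pc3: +8 =44
r26=11010 pc3: +8 =52
r27=11011 pc4: +16 =68
r28=11100 pc3: +8 =76
r29=11101 pc4: +16 =92
r30=11110 pc4: +16 =108
r31=11111 pc5: +32 =140
r32=100000 pc1: +2 =142
r33=100001 pc2: +4 =146
r34=100010 pc2: +4 =150
r35=100011 pc3: +8 =158
r36=100100 pc2: +4 =162
r37=100101 pc3: +8 =170
r38=100110 pc3: +8 =178
r39=100111 pc4: +16 =194
r40=101000 pc2: +4 =198
r41=101001 pc3: +8 =206
r42=101010 pc3: +8 =214
r43=101011 pc4: +16 =230
r44=101100 pc3: +8 =238
r45=101101 pc4: +16 =254
r46=101110 pc4: +16 =270
r47=101111 pc5: +32 =302
r48=110000 pc2: +4 =306
r49=110001 pc3: +8 =314
r50=110010 pc3: +8 =322
r51=110011 pc4: +16 =338
r52=110100 pc3: +8 =346
r53=110101 pc4: +16 =362
r54=110110 pc4: +16 =378
r55=110111 pc5: +32 =410
r56=111000 pc3: +8 =418
r57=111001 pc4: +16 =434
r58=111010 pc4: +16 =450
r59=111011 pc5: +32 =482
r60=111100 pc4: +16 =498
r61=111101 pc5: +32 =530
r62=111110 pc5: +32 =562
r63=111111 pc6: +64 =626
r64=1000000 pc1: +2 =628
r65=1000001 pc2: +4 =632
r66=1000010 pc2: +4 =636
r67=1000011 pc3: +8 =644
r68=1000100 pc2: +4 =648
r69=1000101 pc3: +8 =656
r70=1000110 pc3: +8 =664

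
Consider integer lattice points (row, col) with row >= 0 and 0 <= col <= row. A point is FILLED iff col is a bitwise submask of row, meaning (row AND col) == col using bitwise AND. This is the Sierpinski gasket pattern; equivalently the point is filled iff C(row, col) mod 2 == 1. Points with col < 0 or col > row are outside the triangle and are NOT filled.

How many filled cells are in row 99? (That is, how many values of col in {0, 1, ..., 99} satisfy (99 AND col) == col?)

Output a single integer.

99 in binary = 1100011
popcount(99) = number of 1-bits in 1100011 = 4
A col c satisfies (99 AND c) == c iff every set bit of c is also set in 99; each of the 4 set bits of 99 can independently be on or off in c.
count = 2^4 = 16

Answer: 16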